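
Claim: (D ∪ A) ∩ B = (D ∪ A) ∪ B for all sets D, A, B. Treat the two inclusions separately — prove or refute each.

(⟹) Let x ∈ (D ∪ A) ∩ B. Then either x ∈ D ∩ B and x ∉ A; or x ∈ A ∩ B and x ∉ D; or x ∈ D ∩ A ∩ B. In each case x ∈ (D ∪ A) ∪ B, so (D ∪ A) ∩ B ⊆ (D ∪ A) ∪ B.

(⟸) This inclusion fails. Take D = {1}, A = ∅, B = ∅; then 1 ∈ (D ∪ A) ∪ B but 1 ∉ (D ∪ A) ∩ B.

(⊆) holds; (⊇) fails.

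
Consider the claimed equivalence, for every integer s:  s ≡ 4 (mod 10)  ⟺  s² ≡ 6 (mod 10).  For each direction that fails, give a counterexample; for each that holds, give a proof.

Only the forward implication holds.

(⇒) Suppose s ≡ 4 (mod 10). Write s = 10j + 4. Then (10j + 4)² = 100j² + 80j + 16 = 10(10j² + 8j + 1) + 6, so s² ≡ 6 (mod 10).

(⇐) This fails: take s = 6. Then 6² = 36 ≡ 6 (mod 10), yet 6 ≡ 6 (mod 10), not 4.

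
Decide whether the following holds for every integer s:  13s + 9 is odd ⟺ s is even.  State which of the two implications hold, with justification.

(⇐) Suppose s is even; write s = 2j. Then 13s + 9 = 13·(2j) + 9 = 2·13j + 9, which is odd.

(⇒) Suppose 13s + 9 is odd. Since 13 is odd, 13s and s have the same parity, so 13s + 9 ≡ s + 9 (mod 2). As 9 is odd, 13s + 9 is odd exactly when s is even. Thus s is even.

The biconditional holds.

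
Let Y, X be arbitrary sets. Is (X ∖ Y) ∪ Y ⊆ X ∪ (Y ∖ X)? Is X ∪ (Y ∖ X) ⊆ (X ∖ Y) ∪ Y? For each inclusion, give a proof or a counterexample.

Both inclusions hold.

(⊇) Let x ∈ X ∪ (Y ∖ X). Then either x ∈ Y and x ∉ X; or x ∈ X and x ∉ Y; or x ∈ Y ∩ X. In each case x ∈ (X ∖ Y) ∪ Y, so X ∪ (Y ∖ X) ⊆ (X ∖ Y) ∪ Y.

(⊆) Let x ∈ (X ∖ Y) ∪ Y. Then either x ∈ Y and x ∉ X; or x ∈ X and x ∉ Y; or x ∈ Y ∩ X. In each case x ∈ X ∪ (Y ∖ X), so (X ∖ Y) ∪ Y ⊆ X ∪ (Y ∖ X).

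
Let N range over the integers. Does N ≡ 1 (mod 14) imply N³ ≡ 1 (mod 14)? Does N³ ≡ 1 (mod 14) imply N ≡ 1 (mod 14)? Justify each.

Only the forward implication holds.

Forward direction. Suppose N ≡ 1 (mod 14). Write N = 14j + 1. Then (14j + 1)³ = 2744j³ + 588j² + 42j + 1 = 14(196j³ + 42j² + 3j) + 1, so N³ ≡ 1 (mod 14).

Converse. This fails: take N = 9. Then 9³ = 729 ≡ 1 (mod 14), yet 9 ≡ 9 (mod 14), not 1.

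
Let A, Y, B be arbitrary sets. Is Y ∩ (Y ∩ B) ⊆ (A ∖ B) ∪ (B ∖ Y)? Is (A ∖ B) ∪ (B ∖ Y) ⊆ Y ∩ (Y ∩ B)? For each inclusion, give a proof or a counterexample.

(⟹) This inclusion fails. Take A = ∅, Y = {1}, B = {1}; then 1 ∈ Y ∩ (Y ∩ B) but 1 ∉ (A ∖ B) ∪ (B ∖ Y).

(⟸) This inclusion fails. Take A = {1}, Y = ∅, B = ∅; then 1 ∈ (A ∖ B) ∪ (B ∖ Y) but 1 ∉ Y ∩ (Y ∩ B).

(⊆) fails and (⊇) fails.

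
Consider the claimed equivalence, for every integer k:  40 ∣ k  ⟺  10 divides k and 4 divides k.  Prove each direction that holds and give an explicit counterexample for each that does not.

Only the forward direction holds.

Converse. This fails: take k = 20. Both 10 ∣ 20 and 4 ∣ 20, yet 20 is not a multiple of 40 (since 20 = 0·40 + 20), so 40 ∤ 20.

Forward direction. If 40 ∣ k, write k = 40q. Since 40 = 4·10, k = 10·(4q), so 10 ∣ k; and since 40 = 10·4, k = 4·(10q), so 4 ∣ k.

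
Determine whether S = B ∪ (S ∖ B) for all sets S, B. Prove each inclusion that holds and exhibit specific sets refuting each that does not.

(⟹) Let x ∈ S. Then either x ∈ S and x ∉ B; or x ∈ S ∩ B. In each case x ∈ B ∪ (S ∖ B), so S ⊆ B ∪ (S ∖ B).

(⟸) This inclusion fails. Take S = ∅, B = {1}; then 1 ∈ B ∪ (S ∖ B) but 1 ∉ S.

Only the forward inclusion holds.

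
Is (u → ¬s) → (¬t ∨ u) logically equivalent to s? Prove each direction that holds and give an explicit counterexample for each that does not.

Both directions fail.

(⟹) This fails. Under s = F, t = F, u = F, the left side is true but the right side is false.

(⟸) This fails. Under s = T, t = T, u = F, the left side is false but the right side is true.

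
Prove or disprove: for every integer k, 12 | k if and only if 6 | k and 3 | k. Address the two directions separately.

(⟹) If 12 ∣ k, write k = 12q. Since 12 = 2·6, k = 6·(2q), so 6 ∣ k; and since 12 = 4·3, k = 3·(4q), so 3 ∣ k.

(⟸) This fails: take k = 6. Both 6 ∣ 6 and 3 ∣ 6, yet 6 is not a multiple of 12 (since 6 = 0·12 + 6), so 12 ∤ 6.

The forward direction holds; the converse fails.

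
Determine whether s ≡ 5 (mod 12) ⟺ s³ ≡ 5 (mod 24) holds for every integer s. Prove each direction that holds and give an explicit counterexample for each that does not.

(⇒) This fails: take s = 17. Then 17 ≡ 5 (mod 12), but 17³ = 4913 ≡ 17 (mod 24), not 5.

(⇐) Conversely, the residues r modulo 24 with r³ ≡ 5 (mod 24) are exactly {5}, and each is ≡ 5 (mod 12).

Not equivalent: only (⇐) holds.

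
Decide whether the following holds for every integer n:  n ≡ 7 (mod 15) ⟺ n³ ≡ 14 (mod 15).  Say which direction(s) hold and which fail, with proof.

[⇒] This fails: take n = 7. Then 7 ≡ 7 (mod 15), but 7³ = 343 ≡ 13 (mod 15), not 14.

[⇐] This fails: take n = 14. Then 14³ = 2744 ≡ 14 (mod 15), yet 14 ≡ 14 (mod 15), not 7.

Neither implication holds.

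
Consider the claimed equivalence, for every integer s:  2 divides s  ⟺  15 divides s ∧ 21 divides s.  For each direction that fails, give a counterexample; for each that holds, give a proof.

Neither implication holds.

Forward direction. This fails: take s = 2. Certainly 2 ∣ 2, but 15 ∤ 2.

Converse. This fails: take s = 105. Both 15 ∣ 105 and 21 ∣ 105, yet 105 is not a multiple of 2 (since 105 = 52·2 + 1), so 2 ∤ 105.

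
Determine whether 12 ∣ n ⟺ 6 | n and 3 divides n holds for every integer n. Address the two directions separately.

(←) This fails: take n = 6. Both 6 ∣ 6 and 3 ∣ 6, yet 6 is not a multiple of 12 (since 6 = 0·12 + 6), so 12 ∤ 6.

(→) If 12 ∣ n, write n = 12q. Since 12 = 2·6, n = 6·(2q), so 6 ∣ n; and since 12 = 4·3, n = 3·(4q), so 3 ∣ n.

Only the forward implication holds.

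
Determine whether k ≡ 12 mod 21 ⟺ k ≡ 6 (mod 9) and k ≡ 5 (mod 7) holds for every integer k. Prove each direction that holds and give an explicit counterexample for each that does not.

(⇒) This fails: k = 12 gives 12 ≡ 12 (mod 21) but 12 ≡ 3 (mod 9), so the conjunction on the right does not hold.

(⇐) Conversely, if k ≡ 6 (mod 9) and k ≡ 5 (mod 7), then by the Chinese remainder theorem k ≡ 33 (mod 63). Since 33 ≡ 12 (mod 21) and 21 ∣ 63, we get k ≡ 12 (mod 21).

(⇒) fails; (⇐) holds.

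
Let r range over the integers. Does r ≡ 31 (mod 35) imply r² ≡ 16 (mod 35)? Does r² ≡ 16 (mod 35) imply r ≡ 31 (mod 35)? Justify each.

Forward direction. Suppose r ≡ 31 (mod 35). Write r = 35j + 31. Then (35j + 31)² = 1225j² + 2170j + 961 = 35(35j² + 62j + 27) + 16, so r² ≡ 16 (mod 35).

Converse. This fails: take r = 4. Then 4² = 16 ≡ 16 (mod 35), yet 4 ≡ 4 (mod 35), not 31.

(⇒) holds; (⇐) fails.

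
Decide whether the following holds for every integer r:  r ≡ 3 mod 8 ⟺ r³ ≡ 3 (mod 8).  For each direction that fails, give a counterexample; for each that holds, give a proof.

Equivalent; both directions hold.

(⇒) Suppose r ≡ 3 mod 8. Write r = 8j + 3. Then (8j + 3)³ = 512j³ + 576j² + 216j + 27 = 8(64j³ + 72j² + 27j + 3) + 3, so r³ ≡ 3 (mod 8).

(⇐) For the converse, argue contrapositively. If r ≢ 3 (mod 8), then r is congruent to one of 0, 1, 2, 4, 5, 6, 7 modulo 8, and these give r³ ≡ 0, 1, 0, 0, 5, 0, 7 respectively — never 3.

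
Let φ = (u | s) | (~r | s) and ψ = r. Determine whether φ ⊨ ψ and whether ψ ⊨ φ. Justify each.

Neither implication holds.

Forward direction. This fails. Under r = F, u = F, s = F, the left side is true but the right side is false.

Converse. This fails. Under r = T, u = F, s = F, the left side is false but the right side is true.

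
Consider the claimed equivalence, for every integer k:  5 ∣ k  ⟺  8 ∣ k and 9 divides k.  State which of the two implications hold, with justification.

(⇒) fails and (⇐) fails.

Forward direction. This fails: take k = 5. Certainly 5 ∣ 5, but 8 ∤ 5.

Converse. This fails: take k = 72. Both 8 ∣ 72 and 9 ∣ 72, yet 72 is not a multiple of 5 (since 72 = 14·5 + 2), so 5 ∤ 72.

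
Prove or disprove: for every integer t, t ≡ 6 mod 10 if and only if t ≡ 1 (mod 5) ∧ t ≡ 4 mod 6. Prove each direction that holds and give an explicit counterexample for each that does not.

Forward direction. This fails: t = 26 gives 26 ≡ 6 (mod 10) but 26 ≡ 2 (mod 6), so the conjunction on the right does not hold.

Converse. If t ≡ 1 (mod 5) and t ≡ 4 (mod 6), then by the Chinese remainder theorem t ≡ 16 (mod 30). Since 16 ≡ 6 (mod 10) and 10 ∣ 30, we get t ≡ 6 (mod 10).

Only the reverse direction holds.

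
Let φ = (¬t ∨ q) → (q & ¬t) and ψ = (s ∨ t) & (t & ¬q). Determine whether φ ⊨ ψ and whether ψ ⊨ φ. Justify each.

(→) This fails. Under t = F, s = F, q = T, the left side is true but the right side is false.

(←) Assume the antecedent. If t is true, the antecedent forces (t = T, s = F, q = F) or (t = T, s = T, q = F), and (¬t ∨ q) → (q & ¬t) holds there. If t is false, the antecedent cannot hold. Either way (¬t ∨ q) → (q & ¬t) holds.

(⇒) fails; (⇐) holds.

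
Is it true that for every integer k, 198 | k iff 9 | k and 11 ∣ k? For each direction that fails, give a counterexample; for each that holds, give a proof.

Only the forward implication holds.

[⇒] If 198 ∣ k, write k = 198q. Since 198 = 22·9, k = 9·(22q), so 9 ∣ k; and since 198 = 18·11, k = 11·(18q), so 11 ∣ k.

[⇐] This fails: take k = 99. Both 9 ∣ 99 and 11 ∣ 99, yet 99 is not a multiple of 198 (since 99 = 0·198 + 99), so 198 ∤ 99.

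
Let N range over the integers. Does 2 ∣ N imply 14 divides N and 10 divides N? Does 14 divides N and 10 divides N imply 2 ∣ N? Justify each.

Only the reverse direction holds.

(⇒) This fails: take N = 2. Certainly 2 ∣ 2, but 14 ∤ 2.

(⇐) Suppose 14 ∣ N and 10 ∣ N. Any common multiple of 14 and 10 is a multiple of their lcm; here lcm(14, 10) = 14·10/gcd(14, 10) = 140/2 = 70, so 70 ∣ N. Since 2 ∣ 70, it follows that 2 ∣ N.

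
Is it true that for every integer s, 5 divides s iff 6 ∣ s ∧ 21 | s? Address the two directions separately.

Both directions fail.

(⟹) This fails: take s = 5. Certainly 5 ∣ 5, but 6 ∤ 5.

(⟸) This fails: take s = 42. Both 6 ∣ 42 and 21 ∣ 42, yet 42 is not a multiple of 5 (since 42 = 8·5 + 2), so 5 ∤ 42.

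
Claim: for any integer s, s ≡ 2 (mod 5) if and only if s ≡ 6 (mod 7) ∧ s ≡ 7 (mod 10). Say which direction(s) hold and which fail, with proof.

(⟸) If s ≡ 6 (mod 7) and s ≡ 7 (mod 10), then by the Chinese remainder theorem s ≡ 27 (mod 70). Since 27 ≡ 2 (mod 5) and 5 ∣ 70, we get s ≡ 2 (mod 5).

(⟹) This fails: s = 32 gives 32 ≡ 2 (mod 5) but 32 ≡ 4 (mod 7), so the conjunction on the right does not hold.

Only the converse holds.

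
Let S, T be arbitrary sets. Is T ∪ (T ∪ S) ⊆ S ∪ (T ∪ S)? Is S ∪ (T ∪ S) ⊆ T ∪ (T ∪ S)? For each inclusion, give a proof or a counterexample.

Forward inclusion. Let x ∈ T ∪ (T ∪ S). Then either x ∈ S and x ∉ T; or x ∈ T and x ∉ S; or x ∈ S ∩ T. In each case x ∈ S ∪ (T ∪ S), so T ∪ (T ∪ S) ⊆ S ∪ (T ∪ S).

Reverse inclusion. Let x ∈ S ∪ (T ∪ S). Then either x ∈ S and x ∉ T; or x ∈ T and x ∉ S; or x ∈ S ∩ T. In each case x ∈ T ∪ (T ∪ S), so S ∪ (T ∪ S) ⊆ T ∪ (T ∪ S).

Both inclusions hold.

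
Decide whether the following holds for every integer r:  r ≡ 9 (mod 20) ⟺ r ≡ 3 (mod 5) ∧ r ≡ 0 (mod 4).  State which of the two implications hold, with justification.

(→) This fails: r = 9 gives 9 ≡ 9 (mod 20) but 9 ≡ 4 (mod 5), so the conjunction on the right does not hold.

(←) This fails: r = 8 satisfies both congruences on the right (8 ≡ 3 mod 5 and 8 ≡ 0 mod 4) yet 8 ≡ 8 (mod 20), not 9.

Both directions fail.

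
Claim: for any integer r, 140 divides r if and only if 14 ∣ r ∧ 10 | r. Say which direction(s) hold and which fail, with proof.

(←) This fails: take r = 70. Both 14 ∣ 70 and 10 ∣ 70, yet 70 is not a multiple of 140 (since 70 = 0·140 + 70), so 140 ∤ 70.

(→) If 140 ∣ r, write r = 140q. Since 140 = 10·14, r = 14·(10q), so 14 ∣ r; and since 140 = 14·10, r = 10·(14q), so 10 ∣ r.

Only the forward direction holds.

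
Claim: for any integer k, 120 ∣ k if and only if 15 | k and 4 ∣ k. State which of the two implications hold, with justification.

[⇐] This fails: take k = 60. Both 15 ∣ 60 and 4 ∣ 60, yet 60 is not a multiple of 120 (since 60 = 0·120 + 60), so 120 ∤ 60.

[⇒] If 120 ∣ k, write k = 120q. Since 120 = 8·15, k = 15·(8q), so 15 ∣ k; and since 120 = 30·4, k = 4·(30q), so 4 ∣ k.

Only the forward direction holds.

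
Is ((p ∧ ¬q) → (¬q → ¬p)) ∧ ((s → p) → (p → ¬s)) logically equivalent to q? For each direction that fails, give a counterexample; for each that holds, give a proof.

(→) This fails. Under s = F, q = F, p = F, the left side is true but the right side is false.

(←) This fails. Under s = T, q = T, p = T, the left side is false but the right side is true.

Neither implication holds.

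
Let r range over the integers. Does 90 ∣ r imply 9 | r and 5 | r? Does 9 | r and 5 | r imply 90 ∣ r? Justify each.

Forward direction. If 90 ∣ r, write r = 90q. Since 90 = 10·9, r = 9·(10q), so 9 ∣ r; and since 90 = 18·5, r = 5·(18q), so 5 ∣ r.

Converse. This fails: take r = 45. Both 9 ∣ 45 and 5 ∣ 45, yet 45 is not a multiple of 90 (since 45 = 0·90 + 45), so 90 ∤ 45.

The forward direction holds; the converse fails.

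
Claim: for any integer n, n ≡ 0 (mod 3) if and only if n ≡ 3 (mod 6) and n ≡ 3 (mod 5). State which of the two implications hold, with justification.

(⟹) This fails: n = 0 gives 0 ≡ 0 (mod 3) but 0 ≡ 0 (mod 6), so the conjunction on the right does not hold.

(⟸) Conversely, if n ≡ 3 (mod 6) and n ≡ 3 (mod 5), then by the Chinese remainder theorem n ≡ 3 (mod 30). Since 3 ≡ 0 (mod 3) and 3 ∣ 30, we get n ≡ 0 (mod 3).

Only the converse holds.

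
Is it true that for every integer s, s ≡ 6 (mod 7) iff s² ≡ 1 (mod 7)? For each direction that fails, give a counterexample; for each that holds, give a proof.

(⟸) This fails: take s = 1. Then 1² = 1 ≡ 1 (mod 7), yet 1 ≡ 1 (mod 7), not 6.

(⟹) Suppose s ≡ 6 (mod 7). Write s = 7j + 6. Then (7j + 6)² = 49j² + 84j + 36 = 7(7j² + 12j + 5) + 1, so s² ≡ 1 (mod 7).

Only the forward direction holds.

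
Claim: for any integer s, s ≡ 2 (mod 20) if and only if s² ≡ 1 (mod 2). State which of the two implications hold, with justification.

Neither implication holds.

Forward direction. This fails: take s = 2. Then 2 ≡ 2 (mod 20), but 2² = 4 ≡ 0 (mod 2), not 1.

Converse. This fails: take s = 1. Then 1² = 1 ≡ 1 (mod 2), yet 1 ≡ 1 (mod 20), not 2.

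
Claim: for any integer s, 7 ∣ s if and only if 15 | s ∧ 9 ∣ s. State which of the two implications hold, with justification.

[⇒] This fails: take s = 7. Certainly 7 ∣ 7, but 15 ∤ 7.

[⇐] This fails: take s = 45. Both 15 ∣ 45 and 9 ∣ 45, yet 45 is not a multiple of 7 (since 45 = 6·7 + 3), so 7 ∤ 45.

Neither direction holds.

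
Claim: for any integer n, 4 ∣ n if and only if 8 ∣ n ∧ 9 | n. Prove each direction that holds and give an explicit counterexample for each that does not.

(⇒) fails; (⇐) holds.

[⇐] Suppose 8 ∣ n and 9 ∣ n. Any common multiple of 8 and 9 is a multiple of their lcm; here gcd(8, 9) = 1, so lcm(8, 9) = 8·9 = 72, so 72 ∣ n. Since 4 ∣ 72, it follows that 4 ∣ n.

[⇒] This fails: take n = 4. Certainly 4 ∣ 4, but 8 ∤ 4.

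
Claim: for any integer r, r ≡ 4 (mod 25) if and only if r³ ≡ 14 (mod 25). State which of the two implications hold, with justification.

Both directions hold; the statement is true.

(⟹) Suppose r ≡ 4 (mod 25). Write r = 25j + 4. Then (25j + 4)³ = 15625j³ + 7500j² + 1200j + 64 = 25(625j³ + 300j² + 48j + 2) + 14, so r³ ≡ 14 (mod 25).

(⟸) Conversely, suppose r³ ≡ 14 (mod 25). The only residue r in {0, …, 24} with r³ ≡ 14 (mod 25) is r = 4, so r ≡ 4 (mod 25).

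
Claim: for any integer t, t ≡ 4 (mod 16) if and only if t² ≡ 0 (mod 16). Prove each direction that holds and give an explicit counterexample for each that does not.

[⇒] Suppose t ≡ 4 (mod 16). Write t = 16j + 4. Then (16j + 4)² = 256j² + 128j + 16 = 16(16j² + 8j + 1) + 0, so t² ≡ 0 (mod 16).

[⇐] This fails: take t = 0. Then 0² = 0 ≡ 0 (mod 16), yet 0 ≡ 0 (mod 16), not 4.

Not equivalent: only (⇒) holds.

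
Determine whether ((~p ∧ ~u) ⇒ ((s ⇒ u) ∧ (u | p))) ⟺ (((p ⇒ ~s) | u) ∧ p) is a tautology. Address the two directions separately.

[⇐] Assume the antecedent. If s is true, the antecedent forces (s = T, p = T, u = T), and the consequent holds there. If s is false, the antecedent forces (s = F, p = T, u = F) or (s = F, p = T, u = T), and the consequent holds there. Either way the consequent holds.

[⇒] This fails. Under s = T, p = T, u = F, the left side is true but the right side is false.

Only the converse holds.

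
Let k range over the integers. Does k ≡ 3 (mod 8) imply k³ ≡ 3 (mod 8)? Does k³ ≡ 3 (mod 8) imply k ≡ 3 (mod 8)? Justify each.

Equivalent; both directions hold.

Forward direction. Suppose k ≡ 3 (mod 8). Write k = 8j + 3. Then (8j + 3)³ = 512j³ + 576j² + 216j + 27 = 8(64j³ + 72j² + 27j + 3) + 3, so k³ ≡ 3 (mod 8).

Converse. For the converse, argue contrapositively. If k ≢ 3 (mod 8), then k is congruent to one of 0, 1, 2, 4, 5, 6, 7 modulo 8, and these give k³ ≡ 0, 1, 0, 0, 5, 0, 7 respectively — never 3.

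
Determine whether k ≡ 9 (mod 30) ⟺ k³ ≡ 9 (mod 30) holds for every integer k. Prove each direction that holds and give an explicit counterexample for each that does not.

(⇒) Suppose k ≡ 9 (mod 30). Write k = 30j + 9. Then (30j + 9)³ = 27000j³ + 24300j² + 7290j + 729 = 30(900j³ + 810j² + 243j + 24) + 9, so k³ ≡ 9 (mod 30).

(⇐) Conversely, suppose k³ ≡ 9 (mod 30). The only residue r in {0, …, 29} with r³ ≡ 9 (mod 30) is r = 9, so k ≡ 9 (mod 30).

Both implications hold.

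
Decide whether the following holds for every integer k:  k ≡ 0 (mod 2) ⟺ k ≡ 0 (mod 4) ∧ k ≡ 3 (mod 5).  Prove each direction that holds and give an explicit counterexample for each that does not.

[⇒] This fails: k = 0 gives 0 ≡ 0 (mod 2) but 0 ≡ 0 (mod 5), so the conjunction on the right does not hold.

[⇐] Conversely, if k ≡ 0 (mod 4) and k ≡ 3 (mod 5), then by the Chinese remainder theorem k ≡ 8 (mod 20). Since 8 ≡ 0 (mod 2) and 2 ∣ 20, we get k ≡ 0 (mod 2).

The forward direction fails; the converse holds.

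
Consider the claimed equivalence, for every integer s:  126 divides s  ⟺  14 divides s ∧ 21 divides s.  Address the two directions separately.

Converse. This fails: take s = 42. Both 14 ∣ 42 and 21 ∣ 42, yet 42 is not a multiple of 126 (since 42 = 0·126 + 42), so 126 ∤ 42.

Forward direction. If 126 ∣ s, write s = 126q. Since 126 = 9·14, s = 14·(9q), so 14 ∣ s; and since 126 = 6·21, s = 21·(6q), so 21 ∣ s.

Not equivalent: only (⇒) holds.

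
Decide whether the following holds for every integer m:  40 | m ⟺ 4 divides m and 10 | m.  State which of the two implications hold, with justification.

Forward direction. If 40 ∣ m, write m = 40q. Since 40 = 10·4, m = 4·(10q), so 4 ∣ m; and since 40 = 4·10, m = 10·(4q), so 10 ∣ m.

Converse. This fails: take m = 20. Both 4 ∣ 20 and 10 ∣ 20, yet 20 is not a multiple of 40 (since 20 = 0·40 + 20), so 40 ∤ 20.

Not equivalent: only (⇒) holds.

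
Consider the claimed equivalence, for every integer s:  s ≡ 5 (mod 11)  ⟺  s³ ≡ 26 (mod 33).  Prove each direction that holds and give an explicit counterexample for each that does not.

[⇒] This fails: take s = 16. Then 16 ≡ 5 (mod 11), but 16³ = 4096 ≡ 4 (mod 33), not 26.

[⇐] Conversely, the residues r modulo 33 with r³ ≡ 26 (mod 33) are exactly {5}, and each is ≡ 5 (mod 11).

Only the converse holds.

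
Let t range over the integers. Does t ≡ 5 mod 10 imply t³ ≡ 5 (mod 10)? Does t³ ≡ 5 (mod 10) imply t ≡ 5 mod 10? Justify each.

Equivalent; both directions hold.

(←) For the converse, argue contrapositively. If t ≢ 5 (mod 10), then t is congruent to one of 0, 1, 2, 3, 4, 6, 7, 8, 9 modulo 10, and these give t³ ≡ 0, 1, 8, 7, 4, 6, 3, 2, 9 respectively — never 5.

(→) Suppose t ≡ 5 mod 10. Write t = 10j + 5. Then (10j + 5)³ = 1000j³ + 1500j² + 750j + 125 = 10(100j³ + 150j² + 75j + 12) + 5, so t³ ≡ 5 (mod 10).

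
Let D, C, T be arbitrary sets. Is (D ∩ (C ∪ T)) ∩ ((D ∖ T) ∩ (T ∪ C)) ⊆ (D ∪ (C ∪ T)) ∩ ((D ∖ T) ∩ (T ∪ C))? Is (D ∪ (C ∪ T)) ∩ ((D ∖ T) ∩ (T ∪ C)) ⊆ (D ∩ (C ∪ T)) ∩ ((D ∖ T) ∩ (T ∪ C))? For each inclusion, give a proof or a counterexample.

The two sets are equal.

Reverse inclusion. Let x ∈ (D ∪ (C ∪ T)) ∩ ((D ∖ T) ∩ (T ∪ C)). Then x ∈ D ∩ C and x ∉ T, from which x ∈ (D ∩ (C ∪ T)) ∩ ((D ∖ T) ∩ (T ∪ C)).

Forward inclusion. Let x ∈ (D ∩ (C ∪ T)) ∩ ((D ∖ T) ∩ (T ∪ C)). Then x ∈ D ∩ C and x ∉ T, from which x ∈ (D ∪ (C ∪ T)) ∩ ((D ∖ T) ∩ (T ∪ C)).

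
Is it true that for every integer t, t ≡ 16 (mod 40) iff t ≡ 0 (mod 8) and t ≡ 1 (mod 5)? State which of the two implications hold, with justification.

[⇐] If t ≡ 0 (mod 8) and t ≡ 1 (mod 5), then by the Chinese remainder theorem t ≡ 16 (mod 40). This is exactly t ≡ 16 (mod 40).

[⇒] Suppose t ≡ 16 (mod 40); write t = 40j + 16. Since 8 ∣ 40, reducing mod 8 gives t ≡ 16 ≡ 0 (mod 8); since 5 ∣ 40, reducing mod 5 gives t ≡ 16 ≡ 1 (mod 5).

Both directions hold; the statement is true.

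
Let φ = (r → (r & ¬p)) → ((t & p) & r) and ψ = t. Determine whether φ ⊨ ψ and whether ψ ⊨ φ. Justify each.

[⇒] This fails. Under r = T, p = T, t = F, the left side is true but the right side is false.

[⇐] This fails. Under r = F, p = F, t = T, the left side is false but the right side is true.

(⇒) fails and (⇐) fails.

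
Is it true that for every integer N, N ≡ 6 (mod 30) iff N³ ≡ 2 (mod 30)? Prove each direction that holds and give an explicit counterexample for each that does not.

Forward direction. This fails: take N = 6. Then 6 ≡ 6 (mod 30), but 6³ = 216 ≡ 6 (mod 30), not 2.

Converse. This fails: take N = 8. Then 8³ = 512 ≡ 2 (mod 30), yet 8 ≡ 8 (mod 30), not 6.

(⇒) fails and (⇐) fails.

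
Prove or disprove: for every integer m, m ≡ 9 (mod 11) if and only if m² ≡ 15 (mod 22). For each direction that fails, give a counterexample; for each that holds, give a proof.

Neither direction holds.

Forward direction. This fails: take m = 20. Then 20 ≡ 9 (mod 11), but 20² = 400 ≡ 4 (mod 22), not 15.

Converse. This fails: take m = 13. Then 13² = 169 ≡ 15 (mod 22), yet 13 ≡ 2 (mod 11), not 9.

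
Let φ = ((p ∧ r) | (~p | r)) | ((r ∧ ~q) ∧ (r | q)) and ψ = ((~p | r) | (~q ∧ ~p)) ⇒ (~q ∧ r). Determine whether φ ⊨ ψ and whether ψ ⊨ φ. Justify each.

Both directions fail.

(⇒) This fails. Under q = F, r = F, p = F, the left side is true but the right side is false.

(⇐) This fails. Under q = F, r = F, p = T, the left side is false but the right side is true.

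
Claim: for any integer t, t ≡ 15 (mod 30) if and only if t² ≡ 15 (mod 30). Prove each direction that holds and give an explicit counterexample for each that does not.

The biconditional holds.

(⟹) Suppose t ≡ 15 (mod 30). Write t = 30j + 15. Then (30j + 15)² = 900j² + 900j + 225 = 30(30j² + 30j + 7) + 15, so t² ≡ 15 (mod 30).

(⟸) Conversely, suppose t² ≡ 15 (mod 30). The only residue r in {0, …, 29} with r² ≡ 15 (mod 30) is r = 15, so t ≡ 15 (mod 30).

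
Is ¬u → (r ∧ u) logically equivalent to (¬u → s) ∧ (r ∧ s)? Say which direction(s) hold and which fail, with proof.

Neither implication holds.

(⇒) This fails. Under s = F, u = T, r = F, the left side is true but the right side is false.

(⇐) This fails. Under s = T, u = F, r = T, the left side is false but the right side is true.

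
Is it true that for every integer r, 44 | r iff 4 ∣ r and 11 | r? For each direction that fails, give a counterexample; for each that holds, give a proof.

Both directions hold.

(⇒) If 44 ∣ r, write r = 44q. Since 44 = 11·4, r = 4·(11q), so 4 ∣ r; and since 44 = 4·11, r = 11·(4q), so 11 ∣ r.

(⇐) Suppose 4 ∣ r and 11 ∣ r. Any common multiple of 4 and 11 is a multiple of their lcm; here gcd(4, 11) = 1, so lcm(4, 11) = 4·11 = 44, so 44 ∣ r.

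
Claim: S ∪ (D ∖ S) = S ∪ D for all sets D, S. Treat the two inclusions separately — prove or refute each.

(⟹) Let x ∈ S ∪ (D ∖ S). Then either x ∈ D and x ∉ S; or x ∈ S and x ∉ D; or x ∈ D ∩ S. In each case x ∈ S ∪ D, so S ∪ (D ∖ S) ⊆ S ∪ D.

(⟸) Let x ∈ S ∪ D. Then either x ∈ D and x ∉ S; or x ∈ S and x ∉ D; or x ∈ D ∩ S. In each case x ∈ S ∪ (D ∖ S), so S ∪ D ⊆ S ∪ (D ∖ S).

Both inclusions hold.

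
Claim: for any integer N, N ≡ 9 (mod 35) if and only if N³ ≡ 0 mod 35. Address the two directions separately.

Both directions fail.

Forward direction. This fails: take N = 9. Then 9 ≡ 9 (mod 35), but 9³ = 729 ≡ 29 (mod 35), not 0.

Converse. This fails: take N = 0. Then 0³ = 0 ≡ 0 (mod 35), yet 0 ≡ 0 (mod 35), not 9.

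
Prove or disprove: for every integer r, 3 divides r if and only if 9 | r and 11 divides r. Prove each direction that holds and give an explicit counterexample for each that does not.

(⇒) fails; (⇐) holds.

(→) This fails: take r = 3. Certainly 3 ∣ 3, but 9 ∤ 3.

(←) Suppose 9 ∣ r and 11 ∣ r. Any common multiple of 9 and 11 is a multiple of their lcm; here gcd(9, 11) = 1, so lcm(9, 11) = 9·11 = 99, so 99 ∣ r. Since 3 ∣ 99, it follows that 3 ∣ r.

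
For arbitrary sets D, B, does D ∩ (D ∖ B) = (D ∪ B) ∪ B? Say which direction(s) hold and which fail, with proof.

The sets are not equal: only the forward inclusion holds.

(⟹) Let x ∈ D ∩ (D ∖ B). Then x ∈ D and x ∉ B, from which x ∈ (D ∪ B) ∪ B.

(⟸) This inclusion fails. Take D = ∅, B = {1}; then 1 ∈ (D ∪ B) ∪ B but 1 ∉ D ∩ (D ∖ B).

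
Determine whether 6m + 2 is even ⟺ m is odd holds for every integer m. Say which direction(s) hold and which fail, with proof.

[⇒] This fails: take m = 2. Then 6m + 2 = 14, which is even, yet m = 2 is even, not odd.

[⇐] Suppose m is odd. Since 6 is even, 6m is even for every m, so 6m + 2 has the same parity as 2, which is even. Hence 6m + 2 is even.

Only the converse holds.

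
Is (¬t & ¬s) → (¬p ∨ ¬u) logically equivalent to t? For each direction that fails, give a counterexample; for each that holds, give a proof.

[⇒] This fails. Under p = F, t = F, u = F, s = F, the left side is true but the right side is false.

[⇐] Assume the antecedent. If t is true, (¬t & ¬s) → (¬p ∨ ¬u) reduces to true regardless of the other variables. If t is false, the antecedent cannot hold. Either way (¬t & ¬s) → (¬p ∨ ¬u) holds.

The forward direction fails; the converse holds.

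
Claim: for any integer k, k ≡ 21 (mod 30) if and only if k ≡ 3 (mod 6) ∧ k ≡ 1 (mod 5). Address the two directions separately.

(⟹) Suppose k ≡ 21 (mod 30); write k = 30j + 21. Since 6 ∣ 30, reducing mod 6 gives k ≡ 21 ≡ 3 (mod 6); since 5 ∣ 30, reducing mod 5 gives k ≡ 21 ≡ 1 (mod 5).

(⟸) Conversely, if k ≡ 3 (mod 6) and k ≡ 1 (mod 5), then by the Chinese remainder theorem k ≡ 21 (mod 30). This is exactly k ≡ 21 (mod 30).

The biconditional holds.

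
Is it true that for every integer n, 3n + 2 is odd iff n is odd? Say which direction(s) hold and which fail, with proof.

The biconditional holds.

[⇒] Suppose 3n + 2 is odd. Since 3 is odd, 3n and n have the same parity, so 3n + 2 ≡ n + 2 (mod 2). As 2 is even, 3n + 2 is odd exactly when n is odd. Thus n is odd.

[⇐] Conversely, suppose n is odd; write n = 2j + 1. Then 3n + 2 = 3·(2j + 1) + 2 = 2·3j + 5, which is odd.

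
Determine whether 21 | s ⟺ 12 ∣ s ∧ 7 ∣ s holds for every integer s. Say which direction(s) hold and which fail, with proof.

(⟹) This fails: take s = 21. Certainly 21 ∣ 21, but 12 ∤ 21.

(⟸) Suppose 12 ∣ s and 7 ∣ s. Any common multiple of 12 and 7 is a multiple of their lcm; here gcd(12, 7) = 1, so lcm(12, 7) = 12·7 = 84, so 84 ∣ s. Since 21 ∣ 84, it follows that 21 ∣ s.

(⇒) fails; (⇐) holds.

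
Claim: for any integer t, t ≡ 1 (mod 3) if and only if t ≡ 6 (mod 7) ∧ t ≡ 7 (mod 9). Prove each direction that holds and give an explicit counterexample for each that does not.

Only the reverse direction holds.

Forward direction. This fails: t = 1 gives 1 ≡ 1 (mod 3) but 1 ≡ 1 (mod 7), so the conjunction on the right does not hold.

Converse. If t ≡ 6 (mod 7) and t ≡ 7 (mod 9), then by the Chinese remainder theorem t ≡ 34 (mod 63). Since 34 ≡ 1 (mod 3) and 3 ∣ 63, we get t ≡ 1 (mod 3).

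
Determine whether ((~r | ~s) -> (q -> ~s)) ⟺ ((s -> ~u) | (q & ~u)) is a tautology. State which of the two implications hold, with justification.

(⇒) This fails. Under q = F, r = F, s = T, u = T, the left side is true but the right side is false.

(⇐) This fails. Under q = T, r = F, s = T, u = F, the left side is false but the right side is true.

Both directions fail.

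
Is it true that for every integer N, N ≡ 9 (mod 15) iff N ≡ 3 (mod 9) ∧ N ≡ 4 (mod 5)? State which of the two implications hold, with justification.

Only the converse holds.

(⇒) This fails: N = 24 gives 24 ≡ 9 (mod 15) but 24 ≡ 6 (mod 9), so the conjunction on the right does not hold.

(⇐) Conversely, if N ≡ 3 (mod 9) and N ≡ 4 (mod 5), then by the Chinese remainder theorem N ≡ 39 (mod 45). Since 39 ≡ 9 (mod 15) and 15 ∣ 45, we get N ≡ 9 (mod 15).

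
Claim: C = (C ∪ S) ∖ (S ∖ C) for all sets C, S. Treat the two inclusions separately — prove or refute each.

(⊆) Let x ∈ C. Then either x ∈ C and x ∉ S; or x ∈ C ∩ S. In each case x ∈ (C ∪ S) ∖ (S ∖ C), so C ⊆ (C ∪ S) ∖ (S ∖ C).

(⊇) Let x ∈ (C ∪ S) ∖ (S ∖ C). Then either x ∈ C and x ∉ S; or x ∈ C ∩ S. In each case x ∈ C, so (C ∪ S) ∖ (S ∖ C) ⊆ C.

Both inclusions hold.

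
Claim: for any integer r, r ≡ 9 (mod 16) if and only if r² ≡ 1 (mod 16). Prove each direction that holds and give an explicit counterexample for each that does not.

Only the forward implication holds.

(⇐) This fails: take r = 1. Then 1² = 1 ≡ 1 (mod 16), yet 1 ≡ 1 (mod 16), not 9.

(⇒) Suppose r ≡ 9 (mod 16). Write r = 16j + 9. Then (16j + 9)² = 256j² + 288j + 81 = 16(16j² + 18j + 5) + 1, so r² ≡ 1 (mod 16).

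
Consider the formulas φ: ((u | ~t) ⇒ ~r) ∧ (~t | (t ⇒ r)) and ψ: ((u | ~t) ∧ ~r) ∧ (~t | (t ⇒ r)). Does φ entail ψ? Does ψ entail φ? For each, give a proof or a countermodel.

Not equivalent: only (⇐) holds.

(⟹) This fails. Under t = T, r = T, u = F, the left side is true but the right side is false.

(⟸) Assume the antecedent. If t is true, the antecedent cannot hold. If t is false, the antecedent forces (t = F, r = F, u = F) or (t = F, r = F, u = T), and the consequent holds there. Either way the consequent holds.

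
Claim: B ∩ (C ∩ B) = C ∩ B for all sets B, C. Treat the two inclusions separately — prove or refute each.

(⟹) Let x ∈ B ∩ (C ∩ B). Then x ∈ B ∩ C, from which x ∈ C ∩ B.

(⟸) Let x ∈ C ∩ B. Then x ∈ B ∩ C, from which x ∈ B ∩ (C ∩ B).

Both inclusions hold; the sets are equal.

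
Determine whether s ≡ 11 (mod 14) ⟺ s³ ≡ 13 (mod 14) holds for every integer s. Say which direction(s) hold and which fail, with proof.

(⇒) This fails: take s = 11. Then 11 ≡ 11 (mod 14), but 11³ = 1331 ≡ 1 (mod 14), not 13.

(⇐) This fails: take s = 3. Then 3³ = 27 ≡ 13 (mod 14), yet 3 ≡ 3 (mod 14), not 11.

(⇒) fails and (⇐) fails.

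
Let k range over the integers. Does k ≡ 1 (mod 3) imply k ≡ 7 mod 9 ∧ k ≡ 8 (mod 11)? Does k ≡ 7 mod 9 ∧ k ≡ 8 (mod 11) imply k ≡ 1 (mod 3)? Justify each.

(⇒) This fails: k = 1 gives 1 ≡ 1 (mod 3) but 1 ≡ 1 (mod 9), so the conjunction on the right does not hold.

(⇐) Conversely, if k ≡ 7 (mod 9) and k ≡ 8 (mod 11), then by the Chinese remainder theorem k ≡ 52 (mod 99). Since 52 ≡ 1 (mod 3) and 3 ∣ 99, we get k ≡ 1 (mod 3).

Only the reverse direction holds.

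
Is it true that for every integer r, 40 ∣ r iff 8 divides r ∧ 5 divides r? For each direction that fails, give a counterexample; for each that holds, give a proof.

Both implications hold.

(⟹) If 40 ∣ r, write r = 40q. Since 40 = 5·8, r = 8·(5q), so 8 ∣ r; and since 40 = 8·5, r = 5·(8q), so 5 ∣ r.

(⟸) Suppose 8 ∣ r and 5 ∣ r. Any common multiple of 8 and 5 is a multiple of their lcm; here gcd(8, 5) = 1, so lcm(8, 5) = 8·5 = 40, so 40 ∣ r.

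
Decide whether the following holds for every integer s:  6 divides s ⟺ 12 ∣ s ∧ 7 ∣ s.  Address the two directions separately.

Not equivalent: only (⇐) holds.

(⟹) This fails: take s = 6. Certainly 6 ∣ 6, but 12 ∤ 6.

(⟸) Suppose 12 ∣ s and 7 ∣ s. Any common multiple of 12 and 7 is a multiple of their lcm; here gcd(12, 7) = 1, so lcm(12, 7) = 12·7 = 84, so 84 ∣ s. Since 6 ∣ 84, it follows that 6 ∣ s.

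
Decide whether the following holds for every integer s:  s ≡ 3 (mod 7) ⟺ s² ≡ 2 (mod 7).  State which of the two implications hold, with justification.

Forward direction. Suppose s ≡ 3 (mod 7). Write s = 7j + 3. Then (7j + 3)² = 49j² + 42j + 9 = 7(7j² + 6j + 1) + 2, so s² ≡ 2 (mod 7).

Converse. This fails: take s = 4. Then 4² = 16 ≡ 2 (mod 7), yet 4 ≡ 4 (mod 7), not 3.

Only the forward implication holds.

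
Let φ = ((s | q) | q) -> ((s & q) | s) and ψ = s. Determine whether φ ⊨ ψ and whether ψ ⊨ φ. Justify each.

(⟸) Assume the antecedent. If q is true, the antecedent forces (q = T, s = T), and ((s | q) | q) -> ((s & q) | s) holds there. If q is false, ((s | q) | q) -> ((s & q) | s) reduces to true regardless of the other variables. Either way ((s | q) | q) -> ((s & q) | s) holds.

(⟹) This fails. Under q = F, s = F, the left side is true but the right side is false.

Only the reverse direction holds.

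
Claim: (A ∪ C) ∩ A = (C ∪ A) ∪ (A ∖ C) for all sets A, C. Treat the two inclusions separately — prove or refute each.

The sets are not equal: only the forward inclusion holds.

Reverse inclusion. This inclusion fails. Take A = ∅, C = {1}; then 1 ∈ (C ∪ A) ∪ (A ∖ C) but 1 ∉ (A ∪ C) ∩ A.

Forward inclusion. Let x ∈ (A ∪ C) ∩ A. Then either x ∈ A and x ∉ C; or x ∈ A ∩ C. In each case x ∈ (C ∪ A) ∪ (A ∖ C), so (A ∪ C) ∩ A ⊆ (C ∪ A) ∪ (A ∖ C).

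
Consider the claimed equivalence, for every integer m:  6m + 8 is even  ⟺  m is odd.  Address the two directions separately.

Forward direction. This fails: take m = 6. Then 6m + 8 = 44, which is even, yet m = 6 is even, not odd.

Converse. Suppose m is odd. Since 6 is even, 6m is even for every m, so 6m + 8 has the same parity as 8, which is even. Hence 6m + 8 is even.

Only the reverse direction holds.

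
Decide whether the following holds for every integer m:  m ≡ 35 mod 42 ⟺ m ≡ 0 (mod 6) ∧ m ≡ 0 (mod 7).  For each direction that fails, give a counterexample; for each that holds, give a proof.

(⇒) fails and (⇐) fails.

(⟹) This fails: m = 35 gives 35 ≡ 35 (mod 42) but 35 ≡ 5 (mod 6), so the conjunction on the right does not hold.

(⟸) This fails: m = 0 satisfies both congruences on the right (0 ≡ 0 mod 6 and 0 ≡ 0 mod 7) yet 0 ≡ 0 (mod 42), not 35.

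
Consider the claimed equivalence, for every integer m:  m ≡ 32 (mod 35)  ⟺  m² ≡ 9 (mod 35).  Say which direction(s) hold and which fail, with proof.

Only the forward implication holds.

Forward direction. Suppose m ≡ 32 (mod 35). Write m = 35j + 32. Then (35j + 32)² = 1225j² + 2240j + 1024 = 35(35j² + 64j + 29) + 9, so m² ≡ 9 (mod 35).

Converse. This fails: take m = 3. Then 3² = 9 ≡ 9 (mod 35), yet 3 ≡ 3 (mod 35), not 32.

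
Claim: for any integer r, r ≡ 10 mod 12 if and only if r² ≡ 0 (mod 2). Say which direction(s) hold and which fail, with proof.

Only the forward direction holds.

(⟹) Suppose r ≡ 10 (mod 12). Then r² ≡ 10² = 100 (mod 12), and since 2 ∣ 12, also r² ≡ 0 (mod 2).

(⟸) This fails: take r = 0. Then 0² = 0 ≡ 0 (mod 2), yet 0 ≡ 0 (mod 12), not 10.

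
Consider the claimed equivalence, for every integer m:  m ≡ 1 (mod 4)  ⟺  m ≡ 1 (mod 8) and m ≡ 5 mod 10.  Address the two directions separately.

Only the converse holds.

(→) This fails: m = 1 gives 1 ≡ 1 (mod 4) but 1 ≡ 1 (mod 10), so the conjunction on the right does not hold.

(←) Conversely, if m ≡ 1 (mod 8) and m ≡ 5 (mod 10), then by the Chinese remainder theorem m ≡ 25 (mod 40). Since 25 ≡ 1 (mod 4) and 4 ∣ 40, we get m ≡ 1 (mod 4).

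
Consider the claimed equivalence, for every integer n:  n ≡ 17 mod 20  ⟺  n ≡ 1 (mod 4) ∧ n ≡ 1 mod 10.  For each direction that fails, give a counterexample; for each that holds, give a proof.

Both directions fail.

(→) This fails: n = 17 gives 17 ≡ 17 (mod 20) but 17 ≡ 7 (mod 10), so the conjunction on the right does not hold.

(←) This fails: n = 1 satisfies both congruences on the right (1 ≡ 1 mod 4 and 1 ≡ 1 mod 10) yet 1 ≡ 1 (mod 20), not 17.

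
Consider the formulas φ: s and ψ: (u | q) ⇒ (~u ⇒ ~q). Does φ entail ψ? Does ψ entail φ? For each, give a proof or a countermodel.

(→) This fails. Under u = F, q = T, s = T, the left side is true but the right side is false.

(←) This fails. Under u = F, q = F, s = F, the left side is false but the right side is true.

Both directions fail.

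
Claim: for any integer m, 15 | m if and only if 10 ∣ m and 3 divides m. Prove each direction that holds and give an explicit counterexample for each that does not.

The forward direction fails; the converse holds.

[⇒] This fails: take m = 15. Certainly 15 ∣ 15, but 10 ∤ 15.

[⇐] Suppose 10 ∣ m and 3 ∣ m. Any common multiple of 10 and 3 is a multiple of their lcm; here gcd(10, 3) = 1, so lcm(10, 3) = 10·3 = 30, so 30 ∣ m. Since 15 ∣ 30, it follows that 15 ∣ m.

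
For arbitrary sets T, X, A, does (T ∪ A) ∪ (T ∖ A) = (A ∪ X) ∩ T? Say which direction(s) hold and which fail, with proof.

(⊆) This inclusion fails. Take T = {1}, X = ∅, A = ∅; then 1 ∈ (T ∪ A) ∪ (T ∖ A) but 1 ∉ (A ∪ X) ∩ T.

(⊇) Let x ∈ (A ∪ X) ∩ T. Then either x ∈ T ∩ X and x ∉ A; or x ∈ T ∩ A and x ∉ X; or x ∈ T ∩ X ∩ A. In each case x ∈ (T ∪ A) ∪ (T ∖ A), so (A ∪ X) ∩ T ⊆ (T ∪ A) ∪ (T ∖ A).

The sets are not equal: only the reverse inclusion holds.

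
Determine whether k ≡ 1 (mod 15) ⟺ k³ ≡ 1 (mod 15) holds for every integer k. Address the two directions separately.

Forward direction. Suppose k ≡ 1 (mod 15). Write k = 15j + 1. Then (15j + 1)³ = 3375j³ + 675j² + 45j + 1 = 15(225j³ + 45j² + 3j) + 1, so k³ ≡ 1 (mod 15).

Converse. Suppose k³ ≡ 1 (mod 15). The only residue r in {0, …, 14} with r³ ≡ 1 (mod 15) is r = 1, so k ≡ 1 (mod 15).

Equivalent; both directions hold.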